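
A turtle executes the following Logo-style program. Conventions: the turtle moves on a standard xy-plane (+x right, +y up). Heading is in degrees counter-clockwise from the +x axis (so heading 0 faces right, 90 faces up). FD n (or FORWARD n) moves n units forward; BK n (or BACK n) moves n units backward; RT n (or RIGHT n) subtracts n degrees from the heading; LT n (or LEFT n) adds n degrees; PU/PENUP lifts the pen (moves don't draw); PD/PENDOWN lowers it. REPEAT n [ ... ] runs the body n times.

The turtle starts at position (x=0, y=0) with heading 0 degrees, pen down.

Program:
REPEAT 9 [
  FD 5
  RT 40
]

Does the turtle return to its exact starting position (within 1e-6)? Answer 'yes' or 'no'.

Executing turtle program step by step:
Start: pos=(0,0), heading=0, pen down
REPEAT 9 [
  -- iteration 1/9 --
  FD 5: (0,0) -> (5,0) [heading=0, draw]
  RT 40: heading 0 -> 320
  -- iteration 2/9 --
  FD 5: (5,0) -> (8.83,-3.214) [heading=320, draw]
  RT 40: heading 320 -> 280
  -- iteration 3/9 --
  FD 5: (8.83,-3.214) -> (9.698,-8.138) [heading=280, draw]
  RT 40: heading 280 -> 240
  -- iteration 4/9 --
  FD 5: (9.698,-8.138) -> (7.198,-12.468) [heading=240, draw]
  RT 40: heading 240 -> 200
  -- iteration 5/9 --
  FD 5: (7.198,-12.468) -> (2.5,-14.178) [heading=200, draw]
  RT 40: heading 200 -> 160
  -- iteration 6/9 --
  FD 5: (2.5,-14.178) -> (-2.198,-12.468) [heading=160, draw]
  RT 40: heading 160 -> 120
  -- iteration 7/9 --
  FD 5: (-2.198,-12.468) -> (-4.698,-8.138) [heading=120, draw]
  RT 40: heading 120 -> 80
  -- iteration 8/9 --
  FD 5: (-4.698,-8.138) -> (-3.83,-3.214) [heading=80, draw]
  RT 40: heading 80 -> 40
  -- iteration 9/9 --
  FD 5: (-3.83,-3.214) -> (0,0) [heading=40, draw]
  RT 40: heading 40 -> 0
]
Final: pos=(0,0), heading=0, 9 segment(s) drawn

Start position: (0, 0)
Final position: (0, 0)
Distance = 0; < 1e-6 -> CLOSED

Answer: yes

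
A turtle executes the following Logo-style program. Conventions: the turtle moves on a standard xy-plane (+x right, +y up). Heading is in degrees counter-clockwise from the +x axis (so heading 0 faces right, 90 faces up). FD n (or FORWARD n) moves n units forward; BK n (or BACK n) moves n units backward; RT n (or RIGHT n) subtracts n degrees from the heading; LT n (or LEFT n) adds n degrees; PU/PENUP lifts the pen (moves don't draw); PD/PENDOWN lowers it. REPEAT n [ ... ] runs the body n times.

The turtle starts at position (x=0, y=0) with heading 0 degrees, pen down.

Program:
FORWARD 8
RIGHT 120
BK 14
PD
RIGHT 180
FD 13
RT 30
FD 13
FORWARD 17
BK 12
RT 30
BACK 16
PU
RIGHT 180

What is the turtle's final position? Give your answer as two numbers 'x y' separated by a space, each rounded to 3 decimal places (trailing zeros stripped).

Executing turtle program step by step:
Start: pos=(0,0), heading=0, pen down
FD 8: (0,0) -> (8,0) [heading=0, draw]
RT 120: heading 0 -> 240
BK 14: (8,0) -> (15,12.124) [heading=240, draw]
PD: pen down
RT 180: heading 240 -> 60
FD 13: (15,12.124) -> (21.5,23.383) [heading=60, draw]
RT 30: heading 60 -> 30
FD 13: (21.5,23.383) -> (32.758,29.883) [heading=30, draw]
FD 17: (32.758,29.883) -> (47.481,38.383) [heading=30, draw]
BK 12: (47.481,38.383) -> (37.088,32.383) [heading=30, draw]
RT 30: heading 30 -> 0
BK 16: (37.088,32.383) -> (21.088,32.383) [heading=0, draw]
PU: pen up
RT 180: heading 0 -> 180
Final: pos=(21.088,32.383), heading=180, 7 segment(s) drawn

Answer: 21.088 32.383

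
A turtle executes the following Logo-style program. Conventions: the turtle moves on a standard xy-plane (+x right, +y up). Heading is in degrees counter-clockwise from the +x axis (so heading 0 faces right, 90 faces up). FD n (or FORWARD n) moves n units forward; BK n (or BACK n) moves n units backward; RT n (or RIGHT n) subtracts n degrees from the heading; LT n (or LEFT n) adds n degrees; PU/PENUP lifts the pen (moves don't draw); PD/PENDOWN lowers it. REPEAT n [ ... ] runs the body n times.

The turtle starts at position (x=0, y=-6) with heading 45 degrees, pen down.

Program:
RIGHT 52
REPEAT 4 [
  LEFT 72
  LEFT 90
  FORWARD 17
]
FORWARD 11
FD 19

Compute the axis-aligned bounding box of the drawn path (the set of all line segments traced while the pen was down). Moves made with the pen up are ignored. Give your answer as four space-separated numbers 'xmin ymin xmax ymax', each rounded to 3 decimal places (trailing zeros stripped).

Executing turtle program step by step:
Start: pos=(0,-6), heading=45, pen down
RT 52: heading 45 -> 353
REPEAT 4 [
  -- iteration 1/4 --
  LT 72: heading 353 -> 65
  LT 90: heading 65 -> 155
  FD 17: (0,-6) -> (-15.407,1.185) [heading=155, draw]
  -- iteration 2/4 --
  LT 72: heading 155 -> 227
  LT 90: heading 227 -> 317
  FD 17: (-15.407,1.185) -> (-2.974,-10.409) [heading=317, draw]
  -- iteration 3/4 --
  LT 72: heading 317 -> 29
  LT 90: heading 29 -> 119
  FD 17: (-2.974,-10.409) -> (-11.216,4.459) [heading=119, draw]
  -- iteration 4/4 --
  LT 72: heading 119 -> 191
  LT 90: heading 191 -> 281
  FD 17: (-11.216,4.459) -> (-7.972,-12.229) [heading=281, draw]
]
FD 11: (-7.972,-12.229) -> (-5.873,-23.026) [heading=281, draw]
FD 19: (-5.873,-23.026) -> (-2.248,-41.677) [heading=281, draw]
Final: pos=(-2.248,-41.677), heading=281, 6 segment(s) drawn

Segment endpoints: x in {-15.407, -11.216, -7.972, -5.873, -2.974, -2.248, 0}, y in {-41.677, -23.026, -12.229, -10.409, -6, 1.185, 4.459}
xmin=-15.407, ymin=-41.677, xmax=0, ymax=4.459

Answer: -15.407 -41.677 0 4.459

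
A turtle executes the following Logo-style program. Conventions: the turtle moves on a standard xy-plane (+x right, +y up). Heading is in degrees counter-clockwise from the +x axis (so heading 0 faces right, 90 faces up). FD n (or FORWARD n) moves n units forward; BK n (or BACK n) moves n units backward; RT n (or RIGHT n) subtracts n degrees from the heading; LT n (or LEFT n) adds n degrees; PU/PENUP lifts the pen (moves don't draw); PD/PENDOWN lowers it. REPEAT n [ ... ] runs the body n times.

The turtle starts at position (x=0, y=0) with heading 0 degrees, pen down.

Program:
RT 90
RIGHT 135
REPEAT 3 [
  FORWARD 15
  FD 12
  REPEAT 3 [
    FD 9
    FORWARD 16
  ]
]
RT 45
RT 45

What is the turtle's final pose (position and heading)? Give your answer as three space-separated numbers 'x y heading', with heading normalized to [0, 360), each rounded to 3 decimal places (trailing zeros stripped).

Answer: -216.375 216.375 45

Derivation:
Executing turtle program step by step:
Start: pos=(0,0), heading=0, pen down
RT 90: heading 0 -> 270
RT 135: heading 270 -> 135
REPEAT 3 [
  -- iteration 1/3 --
  FD 15: (0,0) -> (-10.607,10.607) [heading=135, draw]
  FD 12: (-10.607,10.607) -> (-19.092,19.092) [heading=135, draw]
  REPEAT 3 [
    -- iteration 1/3 --
    FD 9: (-19.092,19.092) -> (-25.456,25.456) [heading=135, draw]
    FD 16: (-25.456,25.456) -> (-36.77,36.77) [heading=135, draw]
    -- iteration 2/3 --
    FD 9: (-36.77,36.77) -> (-43.134,43.134) [heading=135, draw]
    FD 16: (-43.134,43.134) -> (-54.447,54.447) [heading=135, draw]
    -- iteration 3/3 --
    FD 9: (-54.447,54.447) -> (-60.811,60.811) [heading=135, draw]
    FD 16: (-60.811,60.811) -> (-72.125,72.125) [heading=135, draw]
  ]
  -- iteration 2/3 --
  FD 15: (-72.125,72.125) -> (-82.731,82.731) [heading=135, draw]
  FD 12: (-82.731,82.731) -> (-91.217,91.217) [heading=135, draw]
  REPEAT 3 [
    -- iteration 1/3 --
    FD 9: (-91.217,91.217) -> (-97.581,97.581) [heading=135, draw]
    FD 16: (-97.581,97.581) -> (-108.894,108.894) [heading=135, draw]
    -- iteration 2/3 --
    FD 9: (-108.894,108.894) -> (-115.258,115.258) [heading=135, draw]
    FD 16: (-115.258,115.258) -> (-126.572,126.572) [heading=135, draw]
    -- iteration 3/3 --
    FD 9: (-126.572,126.572) -> (-132.936,132.936) [heading=135, draw]
    FD 16: (-132.936,132.936) -> (-144.25,144.25) [heading=135, draw]
  ]
  -- iteration 3/3 --
  FD 15: (-144.25,144.25) -> (-154.856,154.856) [heading=135, draw]
  FD 12: (-154.856,154.856) -> (-163.342,163.342) [heading=135, draw]
  REPEAT 3 [
    -- iteration 1/3 --
    FD 9: (-163.342,163.342) -> (-169.706,169.706) [heading=135, draw]
    FD 16: (-169.706,169.706) -> (-181.019,181.019) [heading=135, draw]
    -- iteration 2/3 --
    FD 9: (-181.019,181.019) -> (-187.383,187.383) [heading=135, draw]
    FD 16: (-187.383,187.383) -> (-198.697,198.697) [heading=135, draw]
    -- iteration 3/3 --
    FD 9: (-198.697,198.697) -> (-205.061,205.061) [heading=135, draw]
    FD 16: (-205.061,205.061) -> (-216.375,216.375) [heading=135, draw]
  ]
]
RT 45: heading 135 -> 90
RT 45: heading 90 -> 45
Final: pos=(-216.375,216.375), heading=45, 24 segment(s) drawn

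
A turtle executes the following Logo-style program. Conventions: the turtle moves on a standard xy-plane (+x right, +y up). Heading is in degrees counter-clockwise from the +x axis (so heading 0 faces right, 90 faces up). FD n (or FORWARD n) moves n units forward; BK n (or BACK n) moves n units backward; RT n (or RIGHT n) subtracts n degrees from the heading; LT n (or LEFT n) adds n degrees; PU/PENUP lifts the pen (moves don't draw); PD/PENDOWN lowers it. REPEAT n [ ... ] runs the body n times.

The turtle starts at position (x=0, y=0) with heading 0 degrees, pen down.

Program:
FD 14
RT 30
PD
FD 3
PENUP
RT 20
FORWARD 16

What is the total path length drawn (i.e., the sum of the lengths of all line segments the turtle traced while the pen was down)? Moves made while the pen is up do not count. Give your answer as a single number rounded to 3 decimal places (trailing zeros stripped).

Executing turtle program step by step:
Start: pos=(0,0), heading=0, pen down
FD 14: (0,0) -> (14,0) [heading=0, draw]
RT 30: heading 0 -> 330
PD: pen down
FD 3: (14,0) -> (16.598,-1.5) [heading=330, draw]
PU: pen up
RT 20: heading 330 -> 310
FD 16: (16.598,-1.5) -> (26.883,-13.757) [heading=310, move]
Final: pos=(26.883,-13.757), heading=310, 2 segment(s) drawn

Segment lengths:
  seg 1: (0,0) -> (14,0), length = 14
  seg 2: (14,0) -> (16.598,-1.5), length = 3
Total = 17

Answer: 17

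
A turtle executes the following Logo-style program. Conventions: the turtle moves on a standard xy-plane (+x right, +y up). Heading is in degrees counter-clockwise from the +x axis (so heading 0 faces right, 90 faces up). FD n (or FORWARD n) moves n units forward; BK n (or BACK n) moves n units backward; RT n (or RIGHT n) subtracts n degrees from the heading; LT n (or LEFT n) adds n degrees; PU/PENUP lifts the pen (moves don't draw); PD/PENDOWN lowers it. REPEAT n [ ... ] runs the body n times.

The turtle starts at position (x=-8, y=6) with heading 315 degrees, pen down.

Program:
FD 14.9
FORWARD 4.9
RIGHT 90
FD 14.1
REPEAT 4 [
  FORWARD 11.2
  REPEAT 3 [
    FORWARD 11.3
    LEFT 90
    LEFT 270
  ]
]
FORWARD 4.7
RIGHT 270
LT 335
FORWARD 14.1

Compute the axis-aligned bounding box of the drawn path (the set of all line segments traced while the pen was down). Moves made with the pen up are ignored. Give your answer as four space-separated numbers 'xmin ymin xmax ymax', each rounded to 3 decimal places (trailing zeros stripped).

Answer: -134.855 -162.106 6.001 6

Derivation:
Executing turtle program step by step:
Start: pos=(-8,6), heading=315, pen down
FD 14.9: (-8,6) -> (2.536,-4.536) [heading=315, draw]
FD 4.9: (2.536,-4.536) -> (6.001,-8.001) [heading=315, draw]
RT 90: heading 315 -> 225
FD 14.1: (6.001,-8.001) -> (-3.969,-17.971) [heading=225, draw]
REPEAT 4 [
  -- iteration 1/4 --
  FD 11.2: (-3.969,-17.971) -> (-11.889,-25.891) [heading=225, draw]
  REPEAT 3 [
    -- iteration 1/3 --
    FD 11.3: (-11.889,-25.891) -> (-19.879,-33.881) [heading=225, draw]
    LT 90: heading 225 -> 315
    LT 270: heading 315 -> 225
    -- iteration 2/3 --
    FD 11.3: (-19.879,-33.881) -> (-27.87,-41.871) [heading=225, draw]
    LT 90: heading 225 -> 315
    LT 270: heading 315 -> 225
    -- iteration 3/3 --
    FD 11.3: (-27.87,-41.871) -> (-35.86,-49.861) [heading=225, draw]
    LT 90: heading 225 -> 315
    LT 270: heading 315 -> 225
  ]
  -- iteration 2/4 --
  FD 11.2: (-35.86,-49.861) -> (-43.78,-57.781) [heading=225, draw]
  REPEAT 3 [
    -- iteration 1/3 --
    FD 11.3: (-43.78,-57.781) -> (-51.77,-65.771) [heading=225, draw]
    LT 90: heading 225 -> 315
    LT 270: heading 315 -> 225
    -- iteration 2/3 --
    FD 11.3: (-51.77,-65.771) -> (-59.76,-73.762) [heading=225, draw]
    LT 90: heading 225 -> 315
    LT 270: heading 315 -> 225
    -- iteration 3/3 --
    FD 11.3: (-59.76,-73.762) -> (-67.751,-81.752) [heading=225, draw]
    LT 90: heading 225 -> 315
    LT 270: heading 315 -> 225
  ]
  -- iteration 3/4 --
  FD 11.2: (-67.751,-81.752) -> (-75.67,-89.672) [heading=225, draw]
  REPEAT 3 [
    -- iteration 1/3 --
    FD 11.3: (-75.67,-89.672) -> (-83.66,-97.662) [heading=225, draw]
    LT 90: heading 225 -> 315
    LT 270: heading 315 -> 225
    -- iteration 2/3 --
    FD 11.3: (-83.66,-97.662) -> (-91.651,-105.652) [heading=225, draw]
    LT 90: heading 225 -> 315
    LT 270: heading 315 -> 225
    -- iteration 3/3 --
    FD 11.3: (-91.651,-105.652) -> (-99.641,-113.642) [heading=225, draw]
    LT 90: heading 225 -> 315
    LT 270: heading 315 -> 225
  ]
  -- iteration 4/4 --
  FD 11.2: (-99.641,-113.642) -> (-107.561,-121.562) [heading=225, draw]
  REPEAT 3 [
    -- iteration 1/3 --
    FD 11.3: (-107.561,-121.562) -> (-115.551,-129.552) [heading=225, draw]
    LT 90: heading 225 -> 315
    LT 270: heading 315 -> 225
    -- iteration 2/3 --
    FD 11.3: (-115.551,-129.552) -> (-123.541,-137.543) [heading=225, draw]
    LT 90: heading 225 -> 315
    LT 270: heading 315 -> 225
    -- iteration 3/3 --
    FD 11.3: (-123.541,-137.543) -> (-131.532,-145.533) [heading=225, draw]
    LT 90: heading 225 -> 315
    LT 270: heading 315 -> 225
  ]
]
FD 4.7: (-131.532,-145.533) -> (-134.855,-148.856) [heading=225, draw]
RT 270: heading 225 -> 315
LT 335: heading 315 -> 290
FD 14.1: (-134.855,-148.856) -> (-130.032,-162.106) [heading=290, draw]
Final: pos=(-130.032,-162.106), heading=290, 21 segment(s) drawn

Segment endpoints: x in {-134.855, -131.532, -130.032, -123.541, -115.551, -107.561, -99.641, -91.651, -83.66, -75.67, -67.751, -59.76, -51.77, -43.78, -35.86, -27.87, -19.879, -11.889, -8, -3.969, 2.536, 6.001}, y in {-162.106, -148.856, -145.533, -137.543, -129.552, -121.562, -113.642, -105.652, -97.662, -89.672, -81.752, -73.762, -65.771, -57.781, -49.861, -41.871, -33.881, -25.891, -17.971, -8.001, -4.536, 6}
xmin=-134.855, ymin=-162.106, xmax=6.001, ymax=6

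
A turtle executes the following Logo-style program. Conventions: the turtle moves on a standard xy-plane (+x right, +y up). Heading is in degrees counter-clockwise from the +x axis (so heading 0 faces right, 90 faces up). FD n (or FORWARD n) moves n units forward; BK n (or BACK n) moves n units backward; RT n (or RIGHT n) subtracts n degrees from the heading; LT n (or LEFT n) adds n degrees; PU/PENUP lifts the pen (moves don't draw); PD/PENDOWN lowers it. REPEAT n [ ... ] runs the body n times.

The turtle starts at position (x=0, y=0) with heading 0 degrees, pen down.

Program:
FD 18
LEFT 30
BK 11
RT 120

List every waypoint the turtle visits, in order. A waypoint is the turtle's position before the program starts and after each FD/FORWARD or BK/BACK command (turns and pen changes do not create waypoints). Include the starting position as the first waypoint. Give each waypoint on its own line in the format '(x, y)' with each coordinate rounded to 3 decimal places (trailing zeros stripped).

Executing turtle program step by step:
Start: pos=(0,0), heading=0, pen down
FD 18: (0,0) -> (18,0) [heading=0, draw]
LT 30: heading 0 -> 30
BK 11: (18,0) -> (8.474,-5.5) [heading=30, draw]
RT 120: heading 30 -> 270
Final: pos=(8.474,-5.5), heading=270, 2 segment(s) drawn
Waypoints (3 total):
(0, 0)
(18, 0)
(8.474, -5.5)

Answer: (0, 0)
(18, 0)
(8.474, -5.5)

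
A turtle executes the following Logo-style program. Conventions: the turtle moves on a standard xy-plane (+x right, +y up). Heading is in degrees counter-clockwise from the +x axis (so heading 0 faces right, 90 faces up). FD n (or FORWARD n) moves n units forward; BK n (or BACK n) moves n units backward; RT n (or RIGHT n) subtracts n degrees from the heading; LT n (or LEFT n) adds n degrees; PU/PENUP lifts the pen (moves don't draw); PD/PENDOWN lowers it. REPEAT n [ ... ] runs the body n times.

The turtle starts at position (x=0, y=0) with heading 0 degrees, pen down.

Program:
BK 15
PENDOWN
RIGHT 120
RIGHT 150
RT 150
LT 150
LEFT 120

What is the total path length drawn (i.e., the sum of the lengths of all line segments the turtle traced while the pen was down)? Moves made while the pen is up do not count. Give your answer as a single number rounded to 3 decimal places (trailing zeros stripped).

Executing turtle program step by step:
Start: pos=(0,0), heading=0, pen down
BK 15: (0,0) -> (-15,0) [heading=0, draw]
PD: pen down
RT 120: heading 0 -> 240
RT 150: heading 240 -> 90
RT 150: heading 90 -> 300
LT 150: heading 300 -> 90
LT 120: heading 90 -> 210
Final: pos=(-15,0), heading=210, 1 segment(s) drawn

Segment lengths:
  seg 1: (0,0) -> (-15,0), length = 15
Total = 15

Answer: 15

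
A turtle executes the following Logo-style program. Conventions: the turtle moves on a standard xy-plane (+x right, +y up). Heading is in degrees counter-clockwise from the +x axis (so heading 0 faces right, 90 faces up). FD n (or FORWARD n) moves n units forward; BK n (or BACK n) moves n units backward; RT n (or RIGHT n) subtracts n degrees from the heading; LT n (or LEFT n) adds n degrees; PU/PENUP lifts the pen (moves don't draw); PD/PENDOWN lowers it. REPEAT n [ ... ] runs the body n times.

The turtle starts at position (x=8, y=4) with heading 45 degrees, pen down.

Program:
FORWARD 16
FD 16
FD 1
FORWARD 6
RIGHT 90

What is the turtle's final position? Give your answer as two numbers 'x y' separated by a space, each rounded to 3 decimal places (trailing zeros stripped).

Answer: 35.577 31.577

Derivation:
Executing turtle program step by step:
Start: pos=(8,4), heading=45, pen down
FD 16: (8,4) -> (19.314,15.314) [heading=45, draw]
FD 16: (19.314,15.314) -> (30.627,26.627) [heading=45, draw]
FD 1: (30.627,26.627) -> (31.335,27.335) [heading=45, draw]
FD 6: (31.335,27.335) -> (35.577,31.577) [heading=45, draw]
RT 90: heading 45 -> 315
Final: pos=(35.577,31.577), heading=315, 4 segment(s) drawn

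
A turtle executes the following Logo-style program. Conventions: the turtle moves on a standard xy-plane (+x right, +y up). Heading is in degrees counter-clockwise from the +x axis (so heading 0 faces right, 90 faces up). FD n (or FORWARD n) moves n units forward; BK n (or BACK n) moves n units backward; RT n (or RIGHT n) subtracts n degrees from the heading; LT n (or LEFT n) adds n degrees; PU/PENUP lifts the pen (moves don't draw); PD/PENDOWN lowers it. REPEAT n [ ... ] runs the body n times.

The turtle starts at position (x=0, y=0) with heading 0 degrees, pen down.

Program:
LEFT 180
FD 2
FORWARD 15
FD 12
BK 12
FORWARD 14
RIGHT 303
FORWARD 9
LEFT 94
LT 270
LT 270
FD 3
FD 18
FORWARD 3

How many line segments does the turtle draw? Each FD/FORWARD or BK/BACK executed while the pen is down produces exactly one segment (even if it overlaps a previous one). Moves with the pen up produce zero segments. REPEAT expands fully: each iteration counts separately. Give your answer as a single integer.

Executing turtle program step by step:
Start: pos=(0,0), heading=0, pen down
LT 180: heading 0 -> 180
FD 2: (0,0) -> (-2,0) [heading=180, draw]
FD 15: (-2,0) -> (-17,0) [heading=180, draw]
FD 12: (-17,0) -> (-29,0) [heading=180, draw]
BK 12: (-29,0) -> (-17,0) [heading=180, draw]
FD 14: (-17,0) -> (-31,0) [heading=180, draw]
RT 303: heading 180 -> 237
FD 9: (-31,0) -> (-35.902,-7.548) [heading=237, draw]
LT 94: heading 237 -> 331
LT 270: heading 331 -> 241
LT 270: heading 241 -> 151
FD 3: (-35.902,-7.548) -> (-38.526,-6.094) [heading=151, draw]
FD 18: (-38.526,-6.094) -> (-54.269,2.633) [heading=151, draw]
FD 3: (-54.269,2.633) -> (-56.893,4.087) [heading=151, draw]
Final: pos=(-56.893,4.087), heading=151, 9 segment(s) drawn
Segments drawn: 9

Answer: 9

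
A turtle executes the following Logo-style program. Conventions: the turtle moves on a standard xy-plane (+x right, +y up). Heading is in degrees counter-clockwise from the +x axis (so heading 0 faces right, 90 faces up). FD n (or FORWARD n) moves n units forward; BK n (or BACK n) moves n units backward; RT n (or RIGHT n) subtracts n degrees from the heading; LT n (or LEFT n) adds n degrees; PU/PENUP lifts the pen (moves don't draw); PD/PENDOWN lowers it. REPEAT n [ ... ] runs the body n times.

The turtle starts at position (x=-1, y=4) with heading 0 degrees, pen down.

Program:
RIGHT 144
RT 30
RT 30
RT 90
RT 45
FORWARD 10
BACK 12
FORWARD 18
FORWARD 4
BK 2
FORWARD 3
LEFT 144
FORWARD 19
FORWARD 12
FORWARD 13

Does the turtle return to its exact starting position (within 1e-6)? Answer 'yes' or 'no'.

Executing turtle program step by step:
Start: pos=(-1,4), heading=0, pen down
RT 144: heading 0 -> 216
RT 30: heading 216 -> 186
RT 30: heading 186 -> 156
RT 90: heading 156 -> 66
RT 45: heading 66 -> 21
FD 10: (-1,4) -> (8.336,7.584) [heading=21, draw]
BK 12: (8.336,7.584) -> (-2.867,3.283) [heading=21, draw]
FD 18: (-2.867,3.283) -> (13.937,9.734) [heading=21, draw]
FD 4: (13.937,9.734) -> (17.672,11.167) [heading=21, draw]
BK 2: (17.672,11.167) -> (15.804,10.451) [heading=21, draw]
FD 3: (15.804,10.451) -> (18.605,11.526) [heading=21, draw]
LT 144: heading 21 -> 165
FD 19: (18.605,11.526) -> (0.253,16.443) [heading=165, draw]
FD 12: (0.253,16.443) -> (-11.339,19.549) [heading=165, draw]
FD 13: (-11.339,19.549) -> (-23.896,22.914) [heading=165, draw]
Final: pos=(-23.896,22.914), heading=165, 9 segment(s) drawn

Start position: (-1, 4)
Final position: (-23.896, 22.914)
Distance = 29.697; >= 1e-6 -> NOT closed

Answer: no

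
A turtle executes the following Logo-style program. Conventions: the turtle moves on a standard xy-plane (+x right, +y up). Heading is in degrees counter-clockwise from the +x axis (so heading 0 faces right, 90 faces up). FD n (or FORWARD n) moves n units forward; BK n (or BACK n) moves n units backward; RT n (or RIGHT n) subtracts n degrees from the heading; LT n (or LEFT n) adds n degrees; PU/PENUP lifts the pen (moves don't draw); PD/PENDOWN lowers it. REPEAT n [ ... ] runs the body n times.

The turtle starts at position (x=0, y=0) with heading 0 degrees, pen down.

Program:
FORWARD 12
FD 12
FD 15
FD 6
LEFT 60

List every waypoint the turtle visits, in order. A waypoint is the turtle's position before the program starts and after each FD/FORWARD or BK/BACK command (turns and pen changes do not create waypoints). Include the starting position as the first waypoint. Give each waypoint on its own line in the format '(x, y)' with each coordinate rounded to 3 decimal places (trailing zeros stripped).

Executing turtle program step by step:
Start: pos=(0,0), heading=0, pen down
FD 12: (0,0) -> (12,0) [heading=0, draw]
FD 12: (12,0) -> (24,0) [heading=0, draw]
FD 15: (24,0) -> (39,0) [heading=0, draw]
FD 6: (39,0) -> (45,0) [heading=0, draw]
LT 60: heading 0 -> 60
Final: pos=(45,0), heading=60, 4 segment(s) drawn
Waypoints (5 total):
(0, 0)
(12, 0)
(24, 0)
(39, 0)
(45, 0)

Answer: (0, 0)
(12, 0)
(24, 0)
(39, 0)
(45, 0)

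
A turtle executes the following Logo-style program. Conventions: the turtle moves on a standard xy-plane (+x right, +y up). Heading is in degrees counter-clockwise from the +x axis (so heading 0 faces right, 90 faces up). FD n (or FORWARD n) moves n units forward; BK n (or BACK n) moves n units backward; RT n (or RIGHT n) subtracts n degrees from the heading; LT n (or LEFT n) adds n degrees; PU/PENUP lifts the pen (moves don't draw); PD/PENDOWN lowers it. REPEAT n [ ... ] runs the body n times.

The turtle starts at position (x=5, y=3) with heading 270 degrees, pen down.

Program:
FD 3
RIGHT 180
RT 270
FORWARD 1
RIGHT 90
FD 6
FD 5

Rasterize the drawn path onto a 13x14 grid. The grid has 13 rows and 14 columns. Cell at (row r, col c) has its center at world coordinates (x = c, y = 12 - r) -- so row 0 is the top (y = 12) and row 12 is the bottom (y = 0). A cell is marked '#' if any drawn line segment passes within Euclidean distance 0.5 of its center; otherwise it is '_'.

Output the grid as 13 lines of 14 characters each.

Answer: ______________
____#_________
____#_________
____#_________
____#_________
____#_________
____#_________
____#_________
____#_________
____##________
____##________
____##________
____##________

Derivation:
Segment 0: (5,3) -> (5,0)
Segment 1: (5,0) -> (4,-0)
Segment 2: (4,-0) -> (4,6)
Segment 3: (4,6) -> (4,11)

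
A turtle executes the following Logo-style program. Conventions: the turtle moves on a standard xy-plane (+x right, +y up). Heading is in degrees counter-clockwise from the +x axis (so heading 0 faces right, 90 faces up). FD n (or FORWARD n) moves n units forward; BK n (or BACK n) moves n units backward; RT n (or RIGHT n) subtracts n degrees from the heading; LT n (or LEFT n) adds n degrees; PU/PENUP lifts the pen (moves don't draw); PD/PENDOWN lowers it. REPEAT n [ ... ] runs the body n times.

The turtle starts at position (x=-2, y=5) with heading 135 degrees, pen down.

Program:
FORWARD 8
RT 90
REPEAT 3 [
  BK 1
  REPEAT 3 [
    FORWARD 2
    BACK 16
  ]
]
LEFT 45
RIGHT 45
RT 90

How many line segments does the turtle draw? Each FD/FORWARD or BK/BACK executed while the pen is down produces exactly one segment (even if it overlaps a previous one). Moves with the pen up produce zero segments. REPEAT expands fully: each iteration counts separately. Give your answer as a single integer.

Answer: 22

Derivation:
Executing turtle program step by step:
Start: pos=(-2,5), heading=135, pen down
FD 8: (-2,5) -> (-7.657,10.657) [heading=135, draw]
RT 90: heading 135 -> 45
REPEAT 3 [
  -- iteration 1/3 --
  BK 1: (-7.657,10.657) -> (-8.364,9.95) [heading=45, draw]
  REPEAT 3 [
    -- iteration 1/3 --
    FD 2: (-8.364,9.95) -> (-6.95,11.364) [heading=45, draw]
    BK 16: (-6.95,11.364) -> (-18.263,0.05) [heading=45, draw]
    -- iteration 2/3 --
    FD 2: (-18.263,0.05) -> (-16.849,1.464) [heading=45, draw]
    BK 16: (-16.849,1.464) -> (-28.163,-9.849) [heading=45, draw]
    -- iteration 3/3 --
    FD 2: (-28.163,-9.849) -> (-26.749,-8.435) [heading=45, draw]
    BK 16: (-26.749,-8.435) -> (-38.062,-19.749) [heading=45, draw]
  ]
  -- iteration 2/3 --
  BK 1: (-38.062,-19.749) -> (-38.77,-20.456) [heading=45, draw]
  REPEAT 3 [
    -- iteration 1/3 --
    FD 2: (-38.77,-20.456) -> (-37.355,-19.042) [heading=45, draw]
    BK 16: (-37.355,-19.042) -> (-48.669,-30.355) [heading=45, draw]
    -- iteration 2/3 --
    FD 2: (-48.669,-30.355) -> (-47.255,-28.941) [heading=45, draw]
    BK 16: (-47.255,-28.941) -> (-58.569,-40.255) [heading=45, draw]
    -- iteration 3/3 --
    FD 2: (-58.569,-40.255) -> (-57.154,-38.841) [heading=45, draw]
    BK 16: (-57.154,-38.841) -> (-68.468,-50.154) [heading=45, draw]
  ]
  -- iteration 3/3 --
  BK 1: (-68.468,-50.154) -> (-69.175,-50.861) [heading=45, draw]
  REPEAT 3 [
    -- iteration 1/3 --
    FD 2: (-69.175,-50.861) -> (-67.761,-49.447) [heading=45, draw]
    BK 16: (-67.761,-49.447) -> (-79.075,-60.761) [heading=45, draw]
    -- iteration 2/3 --
    FD 2: (-79.075,-60.761) -> (-77.66,-59.347) [heading=45, draw]
    BK 16: (-77.66,-59.347) -> (-88.974,-70.66) [heading=45, draw]
    -- iteration 3/3 --
    FD 2: (-88.974,-70.66) -> (-87.56,-69.246) [heading=45, draw]
    BK 16: (-87.56,-69.246) -> (-98.874,-80.56) [heading=45, draw]
  ]
]
LT 45: heading 45 -> 90
RT 45: heading 90 -> 45
RT 90: heading 45 -> 315
Final: pos=(-98.874,-80.56), heading=315, 22 segment(s) drawn
Segments drawn: 22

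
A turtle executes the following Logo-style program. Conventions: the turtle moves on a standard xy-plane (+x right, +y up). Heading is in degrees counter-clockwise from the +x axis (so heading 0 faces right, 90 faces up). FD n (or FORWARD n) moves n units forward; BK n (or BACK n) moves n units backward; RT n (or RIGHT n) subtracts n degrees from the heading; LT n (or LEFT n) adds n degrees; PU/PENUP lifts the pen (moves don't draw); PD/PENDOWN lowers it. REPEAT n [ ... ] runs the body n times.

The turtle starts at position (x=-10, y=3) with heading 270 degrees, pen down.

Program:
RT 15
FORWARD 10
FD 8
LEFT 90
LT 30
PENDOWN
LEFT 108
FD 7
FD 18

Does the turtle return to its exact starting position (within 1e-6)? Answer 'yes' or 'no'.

Answer: no

Derivation:
Executing turtle program step by step:
Start: pos=(-10,3), heading=270, pen down
RT 15: heading 270 -> 255
FD 10: (-10,3) -> (-12.588,-6.659) [heading=255, draw]
FD 8: (-12.588,-6.659) -> (-14.659,-14.387) [heading=255, draw]
LT 90: heading 255 -> 345
LT 30: heading 345 -> 15
PD: pen down
LT 108: heading 15 -> 123
FD 7: (-14.659,-14.387) -> (-18.471,-8.516) [heading=123, draw]
FD 18: (-18.471,-8.516) -> (-28.275,6.58) [heading=123, draw]
Final: pos=(-28.275,6.58), heading=123, 4 segment(s) drawn

Start position: (-10, 3)
Final position: (-28.275, 6.58)
Distance = 18.622; >= 1e-6 -> NOT closed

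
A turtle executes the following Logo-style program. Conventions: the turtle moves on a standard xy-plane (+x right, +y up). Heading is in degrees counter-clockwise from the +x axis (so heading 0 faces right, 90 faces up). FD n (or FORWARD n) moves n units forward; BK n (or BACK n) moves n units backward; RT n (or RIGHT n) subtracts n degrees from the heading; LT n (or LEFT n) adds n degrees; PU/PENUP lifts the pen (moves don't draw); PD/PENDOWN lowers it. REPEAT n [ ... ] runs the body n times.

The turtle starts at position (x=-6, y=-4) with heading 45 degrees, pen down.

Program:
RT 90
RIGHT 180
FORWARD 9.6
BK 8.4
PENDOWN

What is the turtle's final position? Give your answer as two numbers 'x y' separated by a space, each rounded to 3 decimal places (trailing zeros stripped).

Answer: -6.849 -3.151

Derivation:
Executing turtle program step by step:
Start: pos=(-6,-4), heading=45, pen down
RT 90: heading 45 -> 315
RT 180: heading 315 -> 135
FD 9.6: (-6,-4) -> (-12.788,2.788) [heading=135, draw]
BK 8.4: (-12.788,2.788) -> (-6.849,-3.151) [heading=135, draw]
PD: pen down
Final: pos=(-6.849,-3.151), heading=135, 2 segment(s) drawn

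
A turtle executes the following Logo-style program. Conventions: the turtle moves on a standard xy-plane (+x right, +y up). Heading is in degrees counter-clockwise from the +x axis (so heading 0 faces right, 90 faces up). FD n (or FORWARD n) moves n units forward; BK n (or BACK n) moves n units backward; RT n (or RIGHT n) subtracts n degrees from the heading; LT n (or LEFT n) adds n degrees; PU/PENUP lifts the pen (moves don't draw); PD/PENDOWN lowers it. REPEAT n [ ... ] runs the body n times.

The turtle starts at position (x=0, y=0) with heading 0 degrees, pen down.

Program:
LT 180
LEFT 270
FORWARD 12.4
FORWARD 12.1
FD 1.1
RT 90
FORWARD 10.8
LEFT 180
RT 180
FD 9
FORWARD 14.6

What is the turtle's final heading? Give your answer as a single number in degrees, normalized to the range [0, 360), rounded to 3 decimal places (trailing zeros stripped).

Answer: 0

Derivation:
Executing turtle program step by step:
Start: pos=(0,0), heading=0, pen down
LT 180: heading 0 -> 180
LT 270: heading 180 -> 90
FD 12.4: (0,0) -> (0,12.4) [heading=90, draw]
FD 12.1: (0,12.4) -> (0,24.5) [heading=90, draw]
FD 1.1: (0,24.5) -> (0,25.6) [heading=90, draw]
RT 90: heading 90 -> 0
FD 10.8: (0,25.6) -> (10.8,25.6) [heading=0, draw]
LT 180: heading 0 -> 180
RT 180: heading 180 -> 0
FD 9: (10.8,25.6) -> (19.8,25.6) [heading=0, draw]
FD 14.6: (19.8,25.6) -> (34.4,25.6) [heading=0, draw]
Final: pos=(34.4,25.6), heading=0, 6 segment(s) drawn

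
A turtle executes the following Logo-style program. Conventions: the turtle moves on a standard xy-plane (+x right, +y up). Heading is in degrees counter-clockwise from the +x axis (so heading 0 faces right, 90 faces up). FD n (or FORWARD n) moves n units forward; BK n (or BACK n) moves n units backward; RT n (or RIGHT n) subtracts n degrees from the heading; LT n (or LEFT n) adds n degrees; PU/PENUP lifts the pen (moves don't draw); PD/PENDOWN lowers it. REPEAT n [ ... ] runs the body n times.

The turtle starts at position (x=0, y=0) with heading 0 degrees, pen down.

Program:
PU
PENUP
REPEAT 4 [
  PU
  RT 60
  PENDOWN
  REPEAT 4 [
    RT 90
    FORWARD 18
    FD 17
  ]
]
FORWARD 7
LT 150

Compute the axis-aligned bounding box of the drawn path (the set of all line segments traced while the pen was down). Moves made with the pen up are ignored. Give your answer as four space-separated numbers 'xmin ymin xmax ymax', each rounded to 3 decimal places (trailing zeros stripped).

Answer: -47.811 -30.311 47.811 47.811

Derivation:
Executing turtle program step by step:
Start: pos=(0,0), heading=0, pen down
PU: pen up
PU: pen up
REPEAT 4 [
  -- iteration 1/4 --
  PU: pen up
  RT 60: heading 0 -> 300
  PD: pen down
  REPEAT 4 [
    -- iteration 1/4 --
    RT 90: heading 300 -> 210
    FD 18: (0,0) -> (-15.588,-9) [heading=210, draw]
    FD 17: (-15.588,-9) -> (-30.311,-17.5) [heading=210, draw]
    -- iteration 2/4 --
    RT 90: heading 210 -> 120
    FD 18: (-30.311,-17.5) -> (-39.311,-1.912) [heading=120, draw]
    FD 17: (-39.311,-1.912) -> (-47.811,12.811) [heading=120, draw]
    -- iteration 3/4 --
    RT 90: heading 120 -> 30
    FD 18: (-47.811,12.811) -> (-32.222,21.811) [heading=30, draw]
    FD 17: (-32.222,21.811) -> (-17.5,30.311) [heading=30, draw]
    -- iteration 4/4 --
    RT 90: heading 30 -> 300
    FD 18: (-17.5,30.311) -> (-8.5,14.722) [heading=300, draw]
    FD 17: (-8.5,14.722) -> (0,0) [heading=300, draw]
  ]
  -- iteration 2/4 --
  PU: pen up
  RT 60: heading 300 -> 240
  PD: pen down
  REPEAT 4 [
    -- iteration 1/4 --
    RT 90: heading 240 -> 150
    FD 18: (0,0) -> (-15.588,9) [heading=150, draw]
    FD 17: (-15.588,9) -> (-30.311,17.5) [heading=150, draw]
    -- iteration 2/4 --
    RT 90: heading 150 -> 60
    FD 18: (-30.311,17.5) -> (-21.311,33.088) [heading=60, draw]
    FD 17: (-21.311,33.088) -> (-12.811,47.811) [heading=60, draw]
    -- iteration 3/4 --
    RT 90: heading 60 -> 330
    FD 18: (-12.811,47.811) -> (2.778,38.811) [heading=330, draw]
    FD 17: (2.778,38.811) -> (17.5,30.311) [heading=330, draw]
    -- iteration 4/4 --
    RT 90: heading 330 -> 240
    FD 18: (17.5,30.311) -> (8.5,14.722) [heading=240, draw]
    FD 17: (8.5,14.722) -> (0,0) [heading=240, draw]
  ]
  -- iteration 3/4 --
  PU: pen up
  RT 60: heading 240 -> 180
  PD: pen down
  REPEAT 4 [
    -- iteration 1/4 --
    RT 90: heading 180 -> 90
    FD 18: (0,0) -> (0,18) [heading=90, draw]
    FD 17: (0,18) -> (0,35) [heading=90, draw]
    -- iteration 2/4 --
    RT 90: heading 90 -> 0
    FD 18: (0,35) -> (18,35) [heading=0, draw]
    FD 17: (18,35) -> (35,35) [heading=0, draw]
    -- iteration 3/4 --
    RT 90: heading 0 -> 270
    FD 18: (35,35) -> (35,17) [heading=270, draw]
    FD 17: (35,17) -> (35,0) [heading=270, draw]
    -- iteration 4/4 --
    RT 90: heading 270 -> 180
    FD 18: (35,0) -> (17,0) [heading=180, draw]
    FD 17: (17,0) -> (0,0) [heading=180, draw]
  ]
  -- iteration 4/4 --
  PU: pen up
  RT 60: heading 180 -> 120
  PD: pen down
  REPEAT 4 [
    -- iteration 1/4 --
    RT 90: heading 120 -> 30
    FD 18: (0,0) -> (15.588,9) [heading=30, draw]
    FD 17: (15.588,9) -> (30.311,17.5) [heading=30, draw]
    -- iteration 2/4 --
    RT 90: heading 30 -> 300
    FD 18: (30.311,17.5) -> (39.311,1.912) [heading=300, draw]
    FD 17: (39.311,1.912) -> (47.811,-12.811) [heading=300, draw]
    -- iteration 3/4 --
    RT 90: heading 300 -> 210
    FD 18: (47.811,-12.811) -> (32.222,-21.811) [heading=210, draw]
    FD 17: (32.222,-21.811) -> (17.5,-30.311) [heading=210, draw]
    -- iteration 4/4 --
    RT 90: heading 210 -> 120
    FD 18: (17.5,-30.311) -> (8.5,-14.722) [heading=120, draw]
    FD 17: (8.5,-14.722) -> (0,0) [heading=120, draw]
  ]
]
FD 7: (0,0) -> (-3.5,6.062) [heading=120, draw]
LT 150: heading 120 -> 270
Final: pos=(-3.5,6.062), heading=270, 33 segment(s) drawn

Segment endpoints: x in {-47.811, -39.311, -32.222, -30.311, -30.311, -21.311, -17.5, -15.588, -15.588, -12.811, -8.5, -3.5, 0, 0, 0, 0, 0, 0, 0, 2.778, 8.5, 8.5, 15.588, 17, 17.5, 17.5, 18, 30.311, 32.222, 35, 35, 35, 39.311, 47.811}, y in {-30.311, -21.811, -17.5, -14.722, -12.811, -9, -1.912, 0, 0, 0, 0, 0, 0, 0, 1.912, 6.062, 9, 9, 12.811, 14.722, 14.722, 17, 17.5, 17.5, 18, 21.811, 30.311, 30.311, 33.088, 35, 35, 35, 38.811, 47.811}
xmin=-47.811, ymin=-30.311, xmax=47.811, ymax=47.811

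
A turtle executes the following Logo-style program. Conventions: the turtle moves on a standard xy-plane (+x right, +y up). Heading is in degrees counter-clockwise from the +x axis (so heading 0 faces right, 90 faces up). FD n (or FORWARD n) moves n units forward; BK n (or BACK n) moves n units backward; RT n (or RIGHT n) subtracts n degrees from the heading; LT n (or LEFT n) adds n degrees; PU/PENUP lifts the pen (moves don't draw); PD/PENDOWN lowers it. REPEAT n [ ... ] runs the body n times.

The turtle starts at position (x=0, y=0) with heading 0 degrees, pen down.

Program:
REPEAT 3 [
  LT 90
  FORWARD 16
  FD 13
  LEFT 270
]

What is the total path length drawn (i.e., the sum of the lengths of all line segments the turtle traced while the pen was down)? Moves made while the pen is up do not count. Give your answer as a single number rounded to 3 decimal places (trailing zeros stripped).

Executing turtle program step by step:
Start: pos=(0,0), heading=0, pen down
REPEAT 3 [
  -- iteration 1/3 --
  LT 90: heading 0 -> 90
  FD 16: (0,0) -> (0,16) [heading=90, draw]
  FD 13: (0,16) -> (0,29) [heading=90, draw]
  LT 270: heading 90 -> 0
  -- iteration 2/3 --
  LT 90: heading 0 -> 90
  FD 16: (0,29) -> (0,45) [heading=90, draw]
  FD 13: (0,45) -> (0,58) [heading=90, draw]
  LT 270: heading 90 -> 0
  -- iteration 3/3 --
  LT 90: heading 0 -> 90
  FD 16: (0,58) -> (0,74) [heading=90, draw]
  FD 13: (0,74) -> (0,87) [heading=90, draw]
  LT 270: heading 90 -> 0
]
Final: pos=(0,87), heading=0, 6 segment(s) drawn

Segment lengths:
  seg 1: (0,0) -> (0,16), length = 16
  seg 2: (0,16) -> (0,29), length = 13
  seg 3: (0,29) -> (0,45), length = 16
  seg 4: (0,45) -> (0,58), length = 13
  seg 5: (0,58) -> (0,74), length = 16
  seg 6: (0,74) -> (0,87), length = 13
Total = 87

Answer: 87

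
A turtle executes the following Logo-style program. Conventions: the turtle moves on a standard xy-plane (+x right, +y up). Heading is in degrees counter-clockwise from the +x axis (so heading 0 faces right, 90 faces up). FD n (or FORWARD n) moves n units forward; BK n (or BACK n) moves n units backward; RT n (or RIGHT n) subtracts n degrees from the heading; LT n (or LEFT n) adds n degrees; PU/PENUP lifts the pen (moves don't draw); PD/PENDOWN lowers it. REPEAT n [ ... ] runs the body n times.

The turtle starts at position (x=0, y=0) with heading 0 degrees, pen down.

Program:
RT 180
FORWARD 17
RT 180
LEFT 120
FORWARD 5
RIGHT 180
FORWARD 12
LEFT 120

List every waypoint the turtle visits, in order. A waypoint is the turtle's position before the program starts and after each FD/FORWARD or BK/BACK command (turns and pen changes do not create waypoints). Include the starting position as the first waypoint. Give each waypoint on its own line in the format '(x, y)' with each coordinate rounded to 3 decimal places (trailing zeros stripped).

Executing turtle program step by step:
Start: pos=(0,0), heading=0, pen down
RT 180: heading 0 -> 180
FD 17: (0,0) -> (-17,0) [heading=180, draw]
RT 180: heading 180 -> 0
LT 120: heading 0 -> 120
FD 5: (-17,0) -> (-19.5,4.33) [heading=120, draw]
RT 180: heading 120 -> 300
FD 12: (-19.5,4.33) -> (-13.5,-6.062) [heading=300, draw]
LT 120: heading 300 -> 60
Final: pos=(-13.5,-6.062), heading=60, 3 segment(s) drawn
Waypoints (4 total):
(0, 0)
(-17, 0)
(-19.5, 4.33)
(-13.5, -6.062)

Answer: (0, 0)
(-17, 0)
(-19.5, 4.33)
(-13.5, -6.062)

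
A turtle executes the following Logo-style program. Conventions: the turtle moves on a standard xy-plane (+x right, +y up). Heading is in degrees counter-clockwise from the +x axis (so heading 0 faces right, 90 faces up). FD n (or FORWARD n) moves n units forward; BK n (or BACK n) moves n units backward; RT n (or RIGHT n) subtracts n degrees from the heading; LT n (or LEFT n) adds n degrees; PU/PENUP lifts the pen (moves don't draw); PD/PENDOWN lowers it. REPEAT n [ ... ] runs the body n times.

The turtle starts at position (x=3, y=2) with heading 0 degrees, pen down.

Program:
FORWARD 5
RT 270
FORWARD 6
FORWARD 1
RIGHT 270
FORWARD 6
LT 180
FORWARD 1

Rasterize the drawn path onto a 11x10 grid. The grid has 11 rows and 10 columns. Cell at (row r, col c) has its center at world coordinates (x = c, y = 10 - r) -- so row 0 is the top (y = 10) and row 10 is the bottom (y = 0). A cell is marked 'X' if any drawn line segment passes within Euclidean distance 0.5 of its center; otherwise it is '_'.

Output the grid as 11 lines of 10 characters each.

Answer: __________
__XXXXXXX_
________X_
________X_
________X_
________X_
________X_
________X_
___XXXXXX_
__________
__________

Derivation:
Segment 0: (3,2) -> (8,2)
Segment 1: (8,2) -> (8,8)
Segment 2: (8,8) -> (8,9)
Segment 3: (8,9) -> (2,9)
Segment 4: (2,9) -> (3,9)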